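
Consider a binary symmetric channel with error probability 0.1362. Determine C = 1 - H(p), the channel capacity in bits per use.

For BSC with error probability p:
C = 1 - H(p) where H(p) is binary entropy
H(0.1362) = -0.1362 × log₂(0.1362) - 0.8638 × log₂(0.8638)
H(p) = 0.5742
C = 1 - 0.5742 = 0.4258 bits/use


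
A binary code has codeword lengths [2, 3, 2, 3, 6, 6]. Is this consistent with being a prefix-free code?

Kraft inequality: Σ 2^(-l_i) ≤ 1 for prefix-free code
Calculating: 2^(-2) + 2^(-3) + 2^(-2) + 2^(-3) + 2^(-6) + 2^(-6)
= 0.25 + 0.125 + 0.25 + 0.125 + 0.015625 + 0.015625
= 0.7812
Since 0.7812 ≤ 1, prefix-free code exists


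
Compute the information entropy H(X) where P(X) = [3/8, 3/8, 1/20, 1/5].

H(X) = -Σ p(x) log₂ p(x)
  -3/8 × log₂(3/8) = 0.5306
  -3/8 × log₂(3/8) = 0.5306
  -1/20 × log₂(1/20) = 0.2161
  -1/5 × log₂(1/5) = 0.4644
H(X) = 1.7418 bits


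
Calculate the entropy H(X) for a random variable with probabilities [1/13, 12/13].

H(X) = -Σ p(x) log₂ p(x)
  -1/13 × log₂(1/13) = 0.2846
  -12/13 × log₂(12/13) = 0.1066
H(X) = 0.3912 bits


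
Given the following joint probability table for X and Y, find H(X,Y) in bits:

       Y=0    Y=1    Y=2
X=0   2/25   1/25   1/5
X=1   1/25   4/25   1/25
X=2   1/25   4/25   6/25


H(X,Y) = -Σ p(x,y) log₂ p(x,y)
  p(0,0)=2/25: -0.0800 × log₂(0.0800) = 0.2915
  p(0,1)=1/25: -0.0400 × log₂(0.0400) = 0.1858
  p(0,2)=1/5: -0.2000 × log₂(0.2000) = 0.4644
  p(1,0)=1/25: -0.0400 × log₂(0.0400) = 0.1858
  p(1,1)=4/25: -0.1600 × log₂(0.1600) = 0.4230
  p(1,2)=1/25: -0.0400 × log₂(0.0400) = 0.1858
  p(2,0)=1/25: -0.0400 × log₂(0.0400) = 0.1858
  p(2,1)=4/25: -0.1600 × log₂(0.1600) = 0.4230
  p(2,2)=6/25: -0.2400 × log₂(0.2400) = 0.4941
H(X,Y) = 2.8391 bits


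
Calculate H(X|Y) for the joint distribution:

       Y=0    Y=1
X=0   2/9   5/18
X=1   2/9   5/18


H(X|Y) = Σ_y p(y) H(X|Y=y)
  p(Y=0) = 4/9, H(X|Y=0) = 1.0000
  p(Y=1) = 5/9, H(X|Y=1) = 1.0000
H(X|Y) = 0.4444×1.0000 + 0.5556×1.0000 = 1.0000 bits


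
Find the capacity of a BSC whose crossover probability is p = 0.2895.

For BSC with error probability p:
C = 1 - H(p) where H(p) is binary entropy
H(0.2895) = -0.2895 × log₂(0.2895) - 0.7105 × log₂(0.7105)
H(p) = 0.8681
C = 1 - 0.8681 = 0.1319 bits/use


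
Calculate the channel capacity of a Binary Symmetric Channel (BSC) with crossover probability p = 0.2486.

For BSC with error probability p:
C = 1 - H(p) where H(p) is binary entropy
H(0.2486) = -0.2486 × log₂(0.2486) - 0.7514 × log₂(0.7514)
H(p) = 0.8091
C = 1 - 0.8091 = 0.1909 bits/use


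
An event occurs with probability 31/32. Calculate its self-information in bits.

Information content I(x) = -log₂(p(x))
I = -log₂(31/32) = -log₂(0.9688)
I = 0.0458 bits


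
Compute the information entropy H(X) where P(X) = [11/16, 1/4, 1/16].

H(X) = -Σ p(x) log₂ p(x)
  -11/16 × log₂(11/16) = 0.3716
  -1/4 × log₂(1/4) = 0.5000
  -1/16 × log₂(1/16) = 0.2500
H(X) = 1.1216 bits


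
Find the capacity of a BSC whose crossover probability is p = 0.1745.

For BSC with error probability p:
C = 1 - H(p) where H(p) is binary entropy
H(0.1745) = -0.1745 × log₂(0.1745) - 0.8255 × log₂(0.8255)
H(p) = 0.6679
C = 1 - 0.6679 = 0.3321 bits/use


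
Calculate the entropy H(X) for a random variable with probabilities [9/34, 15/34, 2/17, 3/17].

H(X) = -Σ p(x) log₂ p(x)
  -9/34 × log₂(9/34) = 0.5076
  -15/34 × log₂(15/34) = 0.5208
  -2/17 × log₂(2/17) = 0.3632
  -3/17 × log₂(3/17) = 0.4416
H(X) = 1.8333 bits


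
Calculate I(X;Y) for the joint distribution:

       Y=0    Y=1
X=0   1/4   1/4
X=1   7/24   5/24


H(X) = 1.0000, H(Y) = 0.9950, H(X,Y) = 1.9899
I(X;Y) = H(X) + H(Y) - H(X,Y) = 0.0051 bits


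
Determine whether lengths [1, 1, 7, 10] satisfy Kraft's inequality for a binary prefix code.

Kraft inequality: Σ 2^(-l_i) ≤ 1 for prefix-free code
Calculating: 2^(-1) + 2^(-1) + 2^(-7) + 2^(-10)
= 0.5 + 0.5 + 0.0078125 + 0.0009765625
= 1.0088
Since 1.0088 > 1, prefix-free code does not exist


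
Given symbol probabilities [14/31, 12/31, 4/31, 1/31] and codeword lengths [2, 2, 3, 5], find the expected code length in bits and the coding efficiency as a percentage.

Average length L = Σ p_i × l_i = 2.2258 bits
Entropy H = 1.5890 bits
Efficiency η = H/L × 100% = 71.39%


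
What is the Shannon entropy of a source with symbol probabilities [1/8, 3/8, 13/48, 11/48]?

H(X) = -Σ p(x) log₂ p(x)
  -1/8 × log₂(1/8) = 0.3750
  -3/8 × log₂(3/8) = 0.5306
  -13/48 × log₂(13/48) = 0.5104
  -11/48 × log₂(11/48) = 0.4871
H(X) = 1.9031 bits


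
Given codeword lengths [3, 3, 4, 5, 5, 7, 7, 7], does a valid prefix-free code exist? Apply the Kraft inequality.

Kraft inequality: Σ 2^(-l_i) ≤ 1 for prefix-free code
Calculating: 2^(-3) + 2^(-3) + 2^(-4) + 2^(-5) + 2^(-5) + 2^(-7) + 2^(-7) + 2^(-7)
= 0.125 + 0.125 + 0.0625 + 0.03125 + 0.03125 + 0.0078125 + 0.0078125 + 0.0078125
= 0.3984
Since 0.3984 ≤ 1, prefix-free code exists


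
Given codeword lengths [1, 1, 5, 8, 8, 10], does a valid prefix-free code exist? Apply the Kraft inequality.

Kraft inequality: Σ 2^(-l_i) ≤ 1 for prefix-free code
Calculating: 2^(-1) + 2^(-1) + 2^(-5) + 2^(-8) + 2^(-8) + 2^(-10)
= 0.5 + 0.5 + 0.03125 + 0.00390625 + 0.00390625 + 0.0009765625
= 1.0400
Since 1.0400 > 1, prefix-free code does not exist


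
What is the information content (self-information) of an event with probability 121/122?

Information content I(x) = -log₂(p(x))
I = -log₂(121/122) = -log₂(0.9918)
I = 0.0119 bits


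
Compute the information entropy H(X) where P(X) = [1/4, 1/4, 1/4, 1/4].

H(X) = -Σ p(x) log₂ p(x)
  -1/4 × log₂(1/4) = 0.5000
  -1/4 × log₂(1/4) = 0.5000
  -1/4 × log₂(1/4) = 0.5000
  -1/4 × log₂(1/4) = 0.5000
H(X) = 2.0000 bits


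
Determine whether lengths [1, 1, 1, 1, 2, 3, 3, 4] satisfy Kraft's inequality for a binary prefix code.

Kraft inequality: Σ 2^(-l_i) ≤ 1 for prefix-free code
Calculating: 2^(-1) + 2^(-1) + 2^(-1) + 2^(-1) + 2^(-2) + 2^(-3) + 2^(-3) + 2^(-4)
= 0.5 + 0.5 + 0.5 + 0.5 + 0.25 + 0.125 + 0.125 + 0.0625
= 2.5625
Since 2.5625 > 1, prefix-free code does not exist


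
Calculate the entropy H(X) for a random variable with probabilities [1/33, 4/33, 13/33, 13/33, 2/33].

H(X) = -Σ p(x) log₂ p(x)
  -1/33 × log₂(1/33) = 0.1529
  -4/33 × log₂(4/33) = 0.3690
  -13/33 × log₂(13/33) = 0.5294
  -13/33 × log₂(13/33) = 0.5294
  -2/33 × log₂(2/33) = 0.2451
H(X) = 1.8259 bits


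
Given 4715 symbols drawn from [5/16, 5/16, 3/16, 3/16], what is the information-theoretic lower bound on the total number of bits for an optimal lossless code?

Entropy H = 1.9544 bits/symbol
Minimum bits = H × n = 1.9544 × 4715
= 9215.16 bits


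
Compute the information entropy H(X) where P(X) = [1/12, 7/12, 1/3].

H(X) = -Σ p(x) log₂ p(x)
  -1/12 × log₂(1/12) = 0.2987
  -7/12 × log₂(7/12) = 0.4536
  -1/3 × log₂(1/3) = 0.5283
H(X) = 1.2807 bits


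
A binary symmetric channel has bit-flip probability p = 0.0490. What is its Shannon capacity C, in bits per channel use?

For BSC with error probability p:
C = 1 - H(p) where H(p) is binary entropy
H(0.0490) = -0.0490 × log₂(0.0490) - 0.9510 × log₂(0.9510)
H(p) = 0.2821
C = 1 - 0.2821 = 0.7179 bits/use


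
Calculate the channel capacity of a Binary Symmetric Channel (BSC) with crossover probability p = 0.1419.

For BSC with error probability p:
C = 1 - H(p) where H(p) is binary entropy
H(0.1419) = -0.1419 × log₂(0.1419) - 0.8581 × log₂(0.8581)
H(p) = 0.5892
C = 1 - 0.5892 = 0.4108 bits/use


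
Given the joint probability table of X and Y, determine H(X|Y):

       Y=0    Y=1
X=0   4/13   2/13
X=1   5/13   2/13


H(X|Y) = Σ_y p(y) H(X|Y=y)
  p(Y=0) = 9/13, H(X|Y=0) = 0.9911
  p(Y=1) = 4/13, H(X|Y=1) = 1.0000
H(X|Y) = 0.6923×0.9911 + 0.3077×1.0000 = 0.9938 bits


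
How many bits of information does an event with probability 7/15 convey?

Information content I(x) = -log₂(p(x))
I = -log₂(7/15) = -log₂(0.4667)
I = 1.0995 bits


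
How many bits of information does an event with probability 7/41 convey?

Information content I(x) = -log₂(p(x))
I = -log₂(7/41) = -log₂(0.1707)
I = 2.5502 bits


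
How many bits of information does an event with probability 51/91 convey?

Information content I(x) = -log₂(p(x))
I = -log₂(51/91) = -log₂(0.5604)
I = 0.8354 bits


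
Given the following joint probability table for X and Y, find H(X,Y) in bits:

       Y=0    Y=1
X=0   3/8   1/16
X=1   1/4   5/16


H(X,Y) = -Σ p(x,y) log₂ p(x,y)
  p(0,0)=3/8: -0.3750 × log₂(0.3750) = 0.5306
  p(0,1)=1/16: -0.0625 × log₂(0.0625) = 0.2500
  p(1,0)=1/4: -0.2500 × log₂(0.2500) = 0.5000
  p(1,1)=5/16: -0.3125 × log₂(0.3125) = 0.5244
H(X,Y) = 1.8050 bits


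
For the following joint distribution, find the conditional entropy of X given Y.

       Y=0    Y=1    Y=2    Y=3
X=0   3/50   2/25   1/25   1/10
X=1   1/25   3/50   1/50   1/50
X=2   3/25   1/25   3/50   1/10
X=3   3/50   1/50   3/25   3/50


H(X|Y) = Σ_y p(y) H(X|Y=y)
  p(Y=0) = 7/25, H(X|Y=0) = 1.8774
  p(Y=1) = 1/5, H(X|Y=1) = 1.8464
  p(Y=2) = 6/25, H(X|Y=2) = 1.7296
  p(Y=3) = 7/25, H(X|Y=3) = 1.8092
H(X|Y) = 0.2800×1.8774 + 0.2000×1.8464 + 0.2400×1.7296 + 0.2800×1.8092 = 1.8166 bits


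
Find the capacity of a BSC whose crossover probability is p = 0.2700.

For BSC with error probability p:
C = 1 - H(p) where H(p) is binary entropy
H(0.2700) = -0.2700 × log₂(0.2700) - 0.7300 × log₂(0.7300)
H(p) = 0.8415
C = 1 - 0.8415 = 0.1585 bits/use


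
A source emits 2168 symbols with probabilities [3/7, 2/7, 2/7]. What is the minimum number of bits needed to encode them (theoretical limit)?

Entropy H = 1.5567 bits/symbol
Minimum bits = H × n = 1.5567 × 2168
= 3374.83 bits


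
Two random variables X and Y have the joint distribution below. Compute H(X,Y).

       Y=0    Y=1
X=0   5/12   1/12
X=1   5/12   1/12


H(X,Y) = -Σ p(x,y) log₂ p(x,y)
  p(0,0)=5/12: -0.4167 × log₂(0.4167) = 0.5263
  p(0,1)=1/12: -0.0833 × log₂(0.0833) = 0.2987
  p(1,0)=5/12: -0.4167 × log₂(0.4167) = 0.5263
  p(1,1)=1/12: -0.0833 × log₂(0.0833) = 0.2987
H(X,Y) = 1.6500 bits


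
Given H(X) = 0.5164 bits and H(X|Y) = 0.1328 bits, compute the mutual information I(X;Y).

I(X;Y) = H(X) - H(X|Y)
I(X;Y) = 0.5164 - 0.1328 = 0.3836 bits


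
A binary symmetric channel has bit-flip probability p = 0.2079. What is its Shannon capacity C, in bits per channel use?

For BSC with error probability p:
C = 1 - H(p) where H(p) is binary entropy
H(0.2079) = -0.2079 × log₂(0.2079) - 0.7921 × log₂(0.7921)
H(p) = 0.7374
C = 1 - 0.7374 = 0.2626 bits/use


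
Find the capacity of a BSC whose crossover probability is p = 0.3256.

For BSC with error probability p:
C = 1 - H(p) where H(p) is binary entropy
H(0.3256) = -0.3256 × log₂(0.3256) - 0.6744 × log₂(0.6744)
H(p) = 0.9104
C = 1 - 0.9104 = 0.0896 bits/use


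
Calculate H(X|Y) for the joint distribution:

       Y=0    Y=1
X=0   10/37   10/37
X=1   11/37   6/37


H(X|Y) = Σ_y p(y) H(X|Y=y)
  p(Y=0) = 21/37, H(X|Y=0) = 0.9984
  p(Y=1) = 16/37, H(X|Y=1) = 0.9544
H(X|Y) = 0.5676×0.9984 + 0.4324×0.9544 = 0.9794 bits


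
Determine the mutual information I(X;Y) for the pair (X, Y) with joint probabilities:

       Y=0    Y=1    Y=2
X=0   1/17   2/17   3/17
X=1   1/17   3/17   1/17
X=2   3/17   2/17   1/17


H(X) = 1.5799, H(Y) = 1.5657, H(X,Y) = 3.0131
I(X;Y) = H(X) + H(Y) - H(X,Y) = 0.1324 bits


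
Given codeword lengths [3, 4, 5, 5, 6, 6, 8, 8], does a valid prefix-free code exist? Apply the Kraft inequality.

Kraft inequality: Σ 2^(-l_i) ≤ 1 for prefix-free code
Calculating: 2^(-3) + 2^(-4) + 2^(-5) + 2^(-5) + 2^(-6) + 2^(-6) + 2^(-8) + 2^(-8)
= 0.125 + 0.0625 + 0.03125 + 0.03125 + 0.015625 + 0.015625 + 0.00390625 + 0.00390625
= 0.2891
Since 0.2891 ≤ 1, prefix-free code exists


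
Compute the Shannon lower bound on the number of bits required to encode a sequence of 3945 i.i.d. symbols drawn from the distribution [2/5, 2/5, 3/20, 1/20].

Entropy H = 1.6842 bits/symbol
Minimum bits = H × n = 1.6842 × 3945
= 6644.10 bits


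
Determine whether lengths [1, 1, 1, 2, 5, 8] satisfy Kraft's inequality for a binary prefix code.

Kraft inequality: Σ 2^(-l_i) ≤ 1 for prefix-free code
Calculating: 2^(-1) + 2^(-1) + 2^(-1) + 2^(-2) + 2^(-5) + 2^(-8)
= 0.5 + 0.5 + 0.5 + 0.25 + 0.03125 + 0.00390625
= 1.7852
Since 1.7852 > 1, prefix-free code does not exist


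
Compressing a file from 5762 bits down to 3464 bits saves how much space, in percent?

Space savings = (1 - Compressed/Original) × 100%
= (1 - 3464/5762) × 100%
= 39.88%


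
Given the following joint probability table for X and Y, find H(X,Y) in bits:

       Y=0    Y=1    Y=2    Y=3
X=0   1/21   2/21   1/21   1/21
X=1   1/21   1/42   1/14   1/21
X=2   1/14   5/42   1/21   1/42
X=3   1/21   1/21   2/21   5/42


H(X,Y) = -Σ p(x,y) log₂ p(x,y)
  p(0,0)=1/21: -0.0476 × log₂(0.0476) = 0.2092
  p(0,1)=2/21: -0.0952 × log₂(0.0952) = 0.3231
  p(0,2)=1/21: -0.0476 × log₂(0.0476) = 0.2092
  p(0,3)=1/21: -0.0476 × log₂(0.0476) = 0.2092
  p(1,0)=1/21: -0.0476 × log₂(0.0476) = 0.2092
  p(1,1)=1/42: -0.0238 × log₂(0.0238) = 0.1284
  p(1,2)=1/14: -0.0714 × log₂(0.0714) = 0.2720
  p(1,3)=1/21: -0.0476 × log₂(0.0476) = 0.2092
  p(2,0)=1/14: -0.0714 × log₂(0.0714) = 0.2720
  p(2,1)=5/42: -0.1190 × log₂(0.1190) = 0.3655
  p(2,2)=1/21: -0.0476 × log₂(0.0476) = 0.2092
  p(2,3)=1/42: -0.0238 × log₂(0.0238) = 0.1284
  p(3,0)=1/21: -0.0476 × log₂(0.0476) = 0.2092
  p(3,1)=1/21: -0.0476 × log₂(0.0476) = 0.2092
  p(3,2)=2/21: -0.0952 × log₂(0.0952) = 0.3231
  p(3,3)=5/42: -0.1190 × log₂(0.1190) = 0.3655
H(X,Y) = 3.8511 bits


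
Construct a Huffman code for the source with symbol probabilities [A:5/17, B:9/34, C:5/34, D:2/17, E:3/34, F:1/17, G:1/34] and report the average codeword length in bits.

Huffman tree construction:
Combine smallest probabilities repeatedly
Resulting codes:
  A: 11 (length 2)
  B: 01 (length 2)
  C: 101 (length 3)
  D: 100 (length 3)
  E: 000 (length 3)
  F: 0011 (length 4)
  G: 0010 (length 4)
Average length = Σ p(s) × length(s) = 2.5294 bits


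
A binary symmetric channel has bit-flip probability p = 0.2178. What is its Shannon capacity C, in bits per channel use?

For BSC with error probability p:
C = 1 - H(p) where H(p) is binary entropy
H(0.2178) = -0.2178 × log₂(0.2178) - 0.7822 × log₂(0.7822)
H(p) = 0.7561
C = 1 - 0.7561 = 0.2439 bits/use


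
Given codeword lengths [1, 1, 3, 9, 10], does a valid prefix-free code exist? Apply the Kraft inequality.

Kraft inequality: Σ 2^(-l_i) ≤ 1 for prefix-free code
Calculating: 2^(-1) + 2^(-1) + 2^(-3) + 2^(-9) + 2^(-10)
= 0.5 + 0.5 + 0.125 + 0.001953125 + 0.0009765625
= 1.1279
Since 1.1279 > 1, prefix-free code does not exist


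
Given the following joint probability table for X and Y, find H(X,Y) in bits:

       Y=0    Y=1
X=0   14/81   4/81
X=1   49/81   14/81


H(X,Y) = -Σ p(x,y) log₂ p(x,y)
  p(0,0)=14/81: -0.1728 × log₂(0.1728) = 0.4377
  p(0,1)=4/81: -0.0494 × log₂(0.0494) = 0.2143
  p(1,0)=49/81: -0.6049 × log₂(0.6049) = 0.4387
  p(1,1)=14/81: -0.1728 × log₂(0.1728) = 0.4377
H(X,Y) = 1.5284 bits


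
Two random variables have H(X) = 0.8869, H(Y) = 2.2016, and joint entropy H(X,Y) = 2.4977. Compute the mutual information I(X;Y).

I(X;Y) = H(X) + H(Y) - H(X,Y)
I(X;Y) = 0.8869 + 2.2016 - 2.4977 = 0.5908 bits


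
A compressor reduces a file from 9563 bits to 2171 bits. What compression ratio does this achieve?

Compression ratio = Original / Compressed
= 9563 / 2171 = 4.40:1


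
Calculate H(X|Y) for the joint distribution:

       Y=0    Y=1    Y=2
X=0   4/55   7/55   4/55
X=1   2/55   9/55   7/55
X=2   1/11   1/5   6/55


H(X|Y) = Σ_y p(y) H(X|Y=y)
  p(Y=0) = 1/5, H(X|Y=0) = 1.4949
  p(Y=1) = 27/55, H(X|Y=1) = 1.5610
  p(Y=2) = 17/55, H(X|Y=2) = 1.5486
H(X|Y) = 0.2000×1.4949 + 0.4909×1.5610 + 0.3091×1.5486 = 1.5439 bits


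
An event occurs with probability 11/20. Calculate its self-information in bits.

Information content I(x) = -log₂(p(x))
I = -log₂(11/20) = -log₂(0.5500)
I = 0.8625 bits


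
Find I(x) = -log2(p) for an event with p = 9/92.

Information content I(x) = -log₂(p(x))
I = -log₂(9/92) = -log₂(0.0978)
I = 3.3536 bits


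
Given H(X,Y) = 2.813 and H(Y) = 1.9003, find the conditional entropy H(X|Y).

Chain rule: H(X,Y) = H(X|Y) + H(Y)
H(X|Y) = H(X,Y) - H(Y) = 2.813 - 1.9003 = 0.9127 bits


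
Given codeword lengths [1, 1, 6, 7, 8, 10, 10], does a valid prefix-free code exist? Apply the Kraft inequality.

Kraft inequality: Σ 2^(-l_i) ≤ 1 for prefix-free code
Calculating: 2^(-1) + 2^(-1) + 2^(-6) + 2^(-7) + 2^(-8) + 2^(-10) + 2^(-10)
= 0.5 + 0.5 + 0.015625 + 0.0078125 + 0.00390625 + 0.0009765625 + 0.0009765625
= 1.0293
Since 1.0293 > 1, prefix-free code does not exist


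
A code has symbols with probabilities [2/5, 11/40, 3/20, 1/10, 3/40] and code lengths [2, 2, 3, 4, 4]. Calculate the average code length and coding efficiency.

Average length L = Σ p_i × l_i = 2.5000 bits
Entropy H = 2.0640 bits
Efficiency η = H/L × 100% = 82.56%


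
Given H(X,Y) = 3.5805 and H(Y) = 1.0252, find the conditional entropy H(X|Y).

Chain rule: H(X,Y) = H(X|Y) + H(Y)
H(X|Y) = H(X,Y) - H(Y) = 3.5805 - 1.0252 = 2.5553 bits


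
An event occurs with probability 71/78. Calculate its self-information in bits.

Information content I(x) = -log₂(p(x))
I = -log₂(71/78) = -log₂(0.9103)
I = 0.1357 bits


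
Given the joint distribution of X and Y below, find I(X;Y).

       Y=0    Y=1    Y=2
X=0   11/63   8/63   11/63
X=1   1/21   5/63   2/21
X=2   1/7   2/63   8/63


H(X) = 1.5135, H(Y) = 1.5528, H(X,Y) = 3.0168
I(X;Y) = H(X) + H(Y) - H(X,Y) = 0.0495 bits


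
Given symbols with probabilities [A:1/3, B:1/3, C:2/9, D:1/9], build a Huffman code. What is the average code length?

Huffman tree construction:
Combine smallest probabilities repeatedly
Resulting codes:
  A: 10 (length 2)
  B: 11 (length 2)
  C: 01 (length 2)
  D: 00 (length 2)
Average length = Σ p(s) × length(s) = 2.0000 bits


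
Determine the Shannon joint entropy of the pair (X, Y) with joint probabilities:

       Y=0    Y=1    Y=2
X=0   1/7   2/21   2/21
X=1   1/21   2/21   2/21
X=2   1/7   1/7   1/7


H(X,Y) = -Σ p(x,y) log₂ p(x,y)
  p(0,0)=1/7: -0.1429 × log₂(0.1429) = 0.4011
  p(0,1)=2/21: -0.0952 × log₂(0.0952) = 0.3231
  p(0,2)=2/21: -0.0952 × log₂(0.0952) = 0.3231
  p(1,0)=1/21: -0.0476 × log₂(0.0476) = 0.2092
  p(1,1)=2/21: -0.0952 × log₂(0.0952) = 0.3231
  p(1,2)=2/21: -0.0952 × log₂(0.0952) = 0.3231
  p(2,0)=1/7: -0.1429 × log₂(0.1429) = 0.4011
  p(2,1)=1/7: -0.1429 × log₂(0.1429) = 0.4011
  p(2,2)=1/7: -0.1429 × log₂(0.1429) = 0.4011
H(X,Y) = 3.1057 bits


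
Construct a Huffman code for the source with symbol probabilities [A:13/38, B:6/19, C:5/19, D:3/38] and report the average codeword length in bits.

Huffman tree construction:
Combine smallest probabilities repeatedly
Resulting codes:
  A: 11 (length 2)
  B: 10 (length 2)
  C: 01 (length 2)
  D: 00 (length 2)
Average length = Σ p(s) × length(s) = 2.0000 bits


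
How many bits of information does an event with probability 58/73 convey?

Information content I(x) = -log₂(p(x))
I = -log₂(58/73) = -log₂(0.7945)
I = 0.3318 bits


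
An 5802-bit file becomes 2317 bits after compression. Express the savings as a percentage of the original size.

Space savings = (1 - Compressed/Original) × 100%
= (1 - 2317/5802) × 100%
= 60.07%


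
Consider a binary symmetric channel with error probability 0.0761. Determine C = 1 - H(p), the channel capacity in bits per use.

For BSC with error probability p:
C = 1 - H(p) where H(p) is binary entropy
H(0.0761) = -0.0761 × log₂(0.0761) - 0.9239 × log₂(0.9239)
H(p) = 0.3883
C = 1 - 0.3883 = 0.6117 bits/use


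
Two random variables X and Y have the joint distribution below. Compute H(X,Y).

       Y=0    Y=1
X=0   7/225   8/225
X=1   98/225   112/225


H(X,Y) = -Σ p(x,y) log₂ p(x,y)
  p(0,0)=7/225: -0.0311 × log₂(0.0311) = 0.1558
  p(0,1)=8/225: -0.0356 × log₂(0.0356) = 0.1712
  p(1,0)=98/225: -0.4356 × log₂(0.4356) = 0.5223
  p(1,1)=112/225: -0.4978 × log₂(0.4978) = 0.5010
H(X,Y) = 1.3502 bits


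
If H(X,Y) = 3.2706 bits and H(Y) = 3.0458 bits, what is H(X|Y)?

Chain rule: H(X,Y) = H(X|Y) + H(Y)
H(X|Y) = H(X,Y) - H(Y) = 3.2706 - 3.0458 = 0.2248 bits


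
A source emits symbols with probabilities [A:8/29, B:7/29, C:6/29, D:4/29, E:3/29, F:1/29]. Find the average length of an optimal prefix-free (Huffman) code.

Huffman tree construction:
Combine smallest probabilities repeatedly
Resulting codes:
  A: 10 (length 2)
  B: 01 (length 2)
  C: 00 (length 2)
  D: 110 (length 3)
  E: 1111 (length 4)
  F: 1110 (length 4)
Average length = Σ p(s) × length(s) = 2.4138 bits


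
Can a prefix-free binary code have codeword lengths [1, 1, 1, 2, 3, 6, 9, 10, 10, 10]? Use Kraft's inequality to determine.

Kraft inequality: Σ 2^(-l_i) ≤ 1 for prefix-free code
Calculating: 2^(-1) + 2^(-1) + 2^(-1) + 2^(-2) + 2^(-3) + 2^(-6) + 2^(-9) + 2^(-10) + 2^(-10) + 2^(-10)
= 0.5 + 0.5 + 0.5 + 0.25 + 0.125 + 0.015625 + 0.001953125 + 0.0009765625 + 0.0009765625 + 0.0009765625
= 1.8955
Since 1.8955 > 1, prefix-free code does not exist


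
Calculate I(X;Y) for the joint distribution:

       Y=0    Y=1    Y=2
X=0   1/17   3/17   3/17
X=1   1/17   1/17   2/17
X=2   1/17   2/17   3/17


H(X) = 1.5486, H(Y) = 1.4837, H(X,Y) = 3.0131
I(X;Y) = H(X) + H(Y) - H(X,Y) = 0.0192 bits


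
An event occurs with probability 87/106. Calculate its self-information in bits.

Information content I(x) = -log₂(p(x))
I = -log₂(87/106) = -log₂(0.8208)
I = 0.2850 bits


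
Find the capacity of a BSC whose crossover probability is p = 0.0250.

For BSC with error probability p:
C = 1 - H(p) where H(p) is binary entropy
H(0.0250) = -0.0250 × log₂(0.0250) - 0.9750 × log₂(0.9750)
H(p) = 0.1687
C = 1 - 0.1687 = 0.8313 bits/use


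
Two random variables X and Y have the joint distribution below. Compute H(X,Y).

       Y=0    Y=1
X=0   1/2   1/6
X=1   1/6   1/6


H(X,Y) = -Σ p(x,y) log₂ p(x,y)
  p(0,0)=1/2: -0.5000 × log₂(0.5000) = 0.5000
  p(0,1)=1/6: -0.1667 × log₂(0.1667) = 0.4308
  p(1,0)=1/6: -0.1667 × log₂(0.1667) = 0.4308
  p(1,1)=1/6: -0.1667 × log₂(0.1667) = 0.4308
H(X,Y) = 1.7925 bits


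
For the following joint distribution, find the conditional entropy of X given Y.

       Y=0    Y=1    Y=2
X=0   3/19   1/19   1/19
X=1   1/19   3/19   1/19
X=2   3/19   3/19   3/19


H(X|Y) = Σ_y p(y) H(X|Y=y)
  p(Y=0) = 7/19, H(X|Y=0) = 1.4488
  p(Y=1) = 7/19, H(X|Y=1) = 1.4488
  p(Y=2) = 5/19, H(X|Y=2) = 1.3710
H(X|Y) = 0.3684×1.4488 + 0.3684×1.4488 + 0.2632×1.3710 = 1.4283 bits


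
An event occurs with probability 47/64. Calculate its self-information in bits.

Information content I(x) = -log₂(p(x))
I = -log₂(47/64) = -log₂(0.7344)
I = 0.4454 bits


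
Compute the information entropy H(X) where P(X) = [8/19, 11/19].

H(X) = -Σ p(x) log₂ p(x)
  -8/19 × log₂(8/19) = 0.5254
  -11/19 × log₂(11/19) = 0.4565
H(X) = 0.9819 bits


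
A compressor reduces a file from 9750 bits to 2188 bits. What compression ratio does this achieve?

Compression ratio = Original / Compressed
= 9750 / 2188 = 4.46:1


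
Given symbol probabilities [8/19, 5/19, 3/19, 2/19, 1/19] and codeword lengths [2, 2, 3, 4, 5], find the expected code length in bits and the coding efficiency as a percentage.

Average length L = Σ p_i × l_i = 2.5263 bits
Entropy H = 2.0182 bits
Efficiency η = H/L × 100% = 79.89%


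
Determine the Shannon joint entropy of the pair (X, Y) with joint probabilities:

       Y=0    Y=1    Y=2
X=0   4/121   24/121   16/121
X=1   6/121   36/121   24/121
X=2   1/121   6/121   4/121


H(X,Y) = -Σ p(x,y) log₂ p(x,y)
  p(0,0)=4/121: -0.0331 × log₂(0.0331) = 0.1626
  p(0,1)=24/121: -0.1983 × log₂(0.1983) = 0.4629
  p(0,2)=16/121: -0.1322 × log₂(0.1322) = 0.3860
  p(1,0)=6/121: -0.0496 × log₂(0.0496) = 0.2149
  p(1,1)=36/121: -0.2975 × log₂(0.2975) = 0.5203
  p(1,2)=24/121: -0.1983 × log₂(0.1983) = 0.4629
  p(2,0)=1/121: -0.0083 × log₂(0.0083) = 0.0572
  p(2,1)=6/121: -0.0496 × log₂(0.0496) = 0.2149
  p(2,2)=4/121: -0.0331 × log₂(0.0331) = 0.1626
H(X,Y) = 2.6444 bits


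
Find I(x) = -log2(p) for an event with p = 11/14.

Information content I(x) = -log₂(p(x))
I = -log₂(11/14) = -log₂(0.7857)
I = 0.3479 bits


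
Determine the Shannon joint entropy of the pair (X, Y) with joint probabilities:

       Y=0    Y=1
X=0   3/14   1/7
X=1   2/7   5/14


H(X,Y) = -Σ p(x,y) log₂ p(x,y)
  p(0,0)=3/14: -0.2143 × log₂(0.2143) = 0.4762
  p(0,1)=1/7: -0.1429 × log₂(0.1429) = 0.4011
  p(1,0)=2/7: -0.2857 × log₂(0.2857) = 0.5164
  p(1,1)=5/14: -0.3571 × log₂(0.3571) = 0.5305
H(X,Y) = 1.9242 bits


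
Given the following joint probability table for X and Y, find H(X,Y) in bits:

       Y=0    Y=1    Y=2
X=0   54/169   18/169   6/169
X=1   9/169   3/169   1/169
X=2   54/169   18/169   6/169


H(X,Y) = -Σ p(x,y) log₂ p(x,y)
  p(0,0)=54/169: -0.3195 × log₂(0.3195) = 0.5259
  p(0,1)=18/169: -0.1065 × log₂(0.1065) = 0.3441
  p(0,2)=6/169: -0.0355 × log₂(0.0355) = 0.1710
  p(1,0)=9/169: -0.0533 × log₂(0.0533) = 0.2253
  p(1,1)=3/169: -0.0178 × log₂(0.0178) = 0.1032
  p(1,2)=1/169: -0.0059 × log₂(0.0059) = 0.0438
  p(2,0)=54/169: -0.3195 × log₂(0.3195) = 0.5259
  p(2,1)=18/169: -0.1065 × log₂(0.1065) = 0.3441
  p(2,2)=6/169: -0.0355 × log₂(0.0355) = 0.1710
H(X,Y) = 2.4544 bits


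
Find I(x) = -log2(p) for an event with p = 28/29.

Information content I(x) = -log₂(p(x))
I = -log₂(28/29) = -log₂(0.9655)
I = 0.0506 bits


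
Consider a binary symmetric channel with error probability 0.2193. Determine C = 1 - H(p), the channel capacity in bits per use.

For BSC with error probability p:
C = 1 - H(p) where H(p) is binary entropy
H(0.2193) = -0.2193 × log₂(0.2193) - 0.7807 × log₂(0.7807)
H(p) = 0.7589
C = 1 - 0.7589 = 0.2411 bits/use


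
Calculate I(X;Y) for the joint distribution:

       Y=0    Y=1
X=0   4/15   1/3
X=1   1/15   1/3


H(X) = 0.9710, H(Y) = 0.9183, H(X,Y) = 1.8256
I(X;Y) = H(X) + H(Y) - H(X,Y) = 0.0636 bits


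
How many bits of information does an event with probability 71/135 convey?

Information content I(x) = -log₂(p(x))
I = -log₂(71/135) = -log₂(0.5259)
I = 0.9271 bits


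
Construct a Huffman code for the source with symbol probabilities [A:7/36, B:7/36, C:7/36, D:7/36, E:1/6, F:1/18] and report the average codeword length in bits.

Huffman tree construction:
Combine smallest probabilities repeatedly
Resulting codes:
  A: 110 (length 3)
  B: 111 (length 3)
  C: 00 (length 2)
  D: 01 (length 2)
  E: 101 (length 3)
  F: 100 (length 3)
Average length = Σ p(s) × length(s) = 2.6111 bits


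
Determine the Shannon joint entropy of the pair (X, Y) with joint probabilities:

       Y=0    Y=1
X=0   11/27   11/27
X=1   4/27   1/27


H(X,Y) = -Σ p(x,y) log₂ p(x,y)
  p(0,0)=11/27: -0.4074 × log₂(0.4074) = 0.5278
  p(0,1)=11/27: -0.4074 × log₂(0.4074) = 0.5278
  p(1,0)=4/27: -0.1481 × log₂(0.1481) = 0.4081
  p(1,1)=1/27: -0.0370 × log₂(0.0370) = 0.1761
H(X,Y) = 1.6398 bits


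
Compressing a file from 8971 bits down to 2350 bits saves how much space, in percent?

Space savings = (1 - Compressed/Original) × 100%
= (1 - 2350/8971) × 100%
= 73.80%


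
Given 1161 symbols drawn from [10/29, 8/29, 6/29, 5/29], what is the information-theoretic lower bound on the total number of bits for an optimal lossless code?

Entropy H = 1.9498 bits/symbol
Minimum bits = H × n = 1.9498 × 1161
= 2263.66 bits


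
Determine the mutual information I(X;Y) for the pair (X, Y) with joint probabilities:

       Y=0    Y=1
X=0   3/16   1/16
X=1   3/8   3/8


H(X) = 0.8113, H(Y) = 0.9887, H(X,Y) = 1.7641
I(X;Y) = H(X) + H(Y) - H(X,Y) = 0.0359 bits


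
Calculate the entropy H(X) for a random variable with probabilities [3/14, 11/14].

H(X) = -Σ p(x) log₂ p(x)
  -3/14 × log₂(3/14) = 0.4762
  -11/14 × log₂(11/14) = 0.2734
H(X) = 0.7496 bits


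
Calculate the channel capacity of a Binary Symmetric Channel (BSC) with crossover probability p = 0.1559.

For BSC with error probability p:
C = 1 - H(p) where H(p) is binary entropy
H(0.1559) = -0.1559 × log₂(0.1559) - 0.8441 × log₂(0.8441)
H(p) = 0.6244
C = 1 - 0.6244 = 0.3756 bits/use


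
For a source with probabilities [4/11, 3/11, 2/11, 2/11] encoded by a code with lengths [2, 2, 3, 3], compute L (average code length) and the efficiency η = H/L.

Average length L = Σ p_i × l_i = 2.3636 bits
Entropy H = 1.9363 bits
Efficiency η = H/L × 100% = 81.92%


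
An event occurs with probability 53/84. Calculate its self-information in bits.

Information content I(x) = -log₂(p(x))
I = -log₂(53/84) = -log₂(0.6310)
I = 0.6644 bits


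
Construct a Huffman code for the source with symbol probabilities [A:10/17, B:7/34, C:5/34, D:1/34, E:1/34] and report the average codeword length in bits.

Huffman tree construction:
Combine smallest probabilities repeatedly
Resulting codes:
  A: 1 (length 1)
  B: 00 (length 2)
  C: 011 (length 3)
  D: 0100 (length 4)
  E: 0101 (length 4)
Average length = Σ p(s) × length(s) = 1.6765 bits


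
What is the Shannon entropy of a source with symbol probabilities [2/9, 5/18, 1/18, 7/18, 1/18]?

H(X) = -Σ p(x) log₂ p(x)
  -2/9 × log₂(2/9) = 0.4822
  -5/18 × log₂(5/18) = 0.5133
  -1/18 × log₂(1/18) = 0.2317
  -7/18 × log₂(7/18) = 0.5299
  -1/18 × log₂(1/18) = 0.2317
H(X) = 1.9888 bits


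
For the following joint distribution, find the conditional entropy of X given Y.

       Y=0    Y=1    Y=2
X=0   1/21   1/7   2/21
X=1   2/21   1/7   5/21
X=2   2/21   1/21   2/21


H(X|Y) = Σ_y p(y) H(X|Y=y)
  p(Y=0) = 5/21, H(X|Y=0) = 1.5219
  p(Y=1) = 1/3, H(X|Y=1) = 1.4488
  p(Y=2) = 3/7, H(X|Y=2) = 1.4355
H(X|Y) = 0.2381×1.5219 + 0.3333×1.4488 + 0.4286×1.4355 = 1.4605 bits


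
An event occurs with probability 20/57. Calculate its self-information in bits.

Information content I(x) = -log₂(p(x))
I = -log₂(20/57) = -log₂(0.3509)
I = 1.5110 bits


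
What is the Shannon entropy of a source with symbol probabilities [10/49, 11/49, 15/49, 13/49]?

H(X) = -Σ p(x) log₂ p(x)
  -10/49 × log₂(10/49) = 0.4679
  -11/49 × log₂(11/49) = 0.4838
  -15/49 × log₂(15/49) = 0.5228
  -13/49 × log₂(13/49) = 0.5079
H(X) = 1.9824 bits


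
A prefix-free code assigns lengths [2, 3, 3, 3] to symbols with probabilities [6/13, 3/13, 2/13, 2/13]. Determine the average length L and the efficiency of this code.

Average length L = Σ p_i × l_i = 2.5385 bits
Entropy H = 1.8339 bits
Efficiency η = H/L × 100% = 72.25%


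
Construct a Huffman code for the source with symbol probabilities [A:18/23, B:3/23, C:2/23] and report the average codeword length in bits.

Huffman tree construction:
Combine smallest probabilities repeatedly
Resulting codes:
  A: 1 (length 1)
  B: 01 (length 2)
  C: 00 (length 2)
Average length = Σ p(s) × length(s) = 1.2174 bits


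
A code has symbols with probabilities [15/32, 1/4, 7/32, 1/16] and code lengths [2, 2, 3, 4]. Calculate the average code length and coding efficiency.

Average length L = Σ p_i × l_i = 2.3438 bits
Entropy H = 1.7420 bits
Efficiency η = H/L × 100% = 74.33%


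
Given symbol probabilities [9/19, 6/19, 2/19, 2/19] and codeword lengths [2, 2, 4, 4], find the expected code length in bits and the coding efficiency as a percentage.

Average length L = Σ p_i × l_i = 2.4211 bits
Entropy H = 1.7196 bits
Efficiency η = H/L × 100% = 71.03%


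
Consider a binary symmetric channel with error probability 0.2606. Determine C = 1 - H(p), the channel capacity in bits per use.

For BSC with error probability p:
C = 1 - H(p) where H(p) is binary entropy
H(0.2606) = -0.2606 × log₂(0.2606) - 0.7394 × log₂(0.7394)
H(p) = 0.8277
C = 1 - 0.8277 = 0.1723 bits/use


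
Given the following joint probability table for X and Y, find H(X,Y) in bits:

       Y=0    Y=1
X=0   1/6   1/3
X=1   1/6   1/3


H(X,Y) = -Σ p(x,y) log₂ p(x,y)
  p(0,0)=1/6: -0.1667 × log₂(0.1667) = 0.4308
  p(0,1)=1/3: -0.3333 × log₂(0.3333) = 0.5283
  p(1,0)=1/6: -0.1667 × log₂(0.1667) = 0.4308
  p(1,1)=1/3: -0.3333 × log₂(0.3333) = 0.5283
H(X,Y) = 1.9183 bits


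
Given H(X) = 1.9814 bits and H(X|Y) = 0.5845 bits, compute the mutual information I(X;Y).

I(X;Y) = H(X) - H(X|Y)
I(X;Y) = 1.9814 - 0.5845 = 1.3969 bits


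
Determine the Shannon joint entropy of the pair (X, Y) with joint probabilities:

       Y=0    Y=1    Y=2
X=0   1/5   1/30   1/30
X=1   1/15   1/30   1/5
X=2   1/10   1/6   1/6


H(X,Y) = -Σ p(x,y) log₂ p(x,y)
  p(0,0)=1/5: -0.2000 × log₂(0.2000) = 0.4644
  p(0,1)=1/30: -0.0333 × log₂(0.0333) = 0.1636
  p(0,2)=1/30: -0.0333 × log₂(0.0333) = 0.1636
  p(1,0)=1/15: -0.0667 × log₂(0.0667) = 0.2605
  p(1,1)=1/30: -0.0333 × log₂(0.0333) = 0.1636
  p(1,2)=1/5: -0.2000 × log₂(0.2000) = 0.4644
  p(2,0)=1/10: -0.1000 × log₂(0.1000) = 0.3322
  p(2,1)=1/6: -0.1667 × log₂(0.1667) = 0.4308
  p(2,2)=1/6: -0.1667 × log₂(0.1667) = 0.4308
H(X,Y) = 2.8738 bits


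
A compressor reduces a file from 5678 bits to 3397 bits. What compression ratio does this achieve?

Compression ratio = Original / Compressed
= 5678 / 3397 = 1.67:1


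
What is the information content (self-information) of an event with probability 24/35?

Information content I(x) = -log₂(p(x))
I = -log₂(24/35) = -log₂(0.6857)
I = 0.5443 bits


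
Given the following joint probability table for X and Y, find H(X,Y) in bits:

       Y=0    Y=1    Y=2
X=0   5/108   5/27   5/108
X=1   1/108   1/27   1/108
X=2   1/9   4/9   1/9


H(X,Y) = -Σ p(x,y) log₂ p(x,y)
  p(0,0)=5/108: -0.0463 × log₂(0.0463) = 0.2052
  p(0,1)=5/27: -0.1852 × log₂(0.1852) = 0.4505
  p(0,2)=5/108: -0.0463 × log₂(0.0463) = 0.2052
  p(1,0)=1/108: -0.0093 × log₂(0.0093) = 0.0625
  p(1,1)=1/27: -0.0370 × log₂(0.0370) = 0.1761
  p(1,2)=1/108: -0.0093 × log₂(0.0093) = 0.0625
  p(2,0)=1/9: -0.1111 × log₂(0.1111) = 0.3522
  p(2,1)=4/9: -0.4444 × log₂(0.4444) = 0.5200
  p(2,2)=1/9: -0.1111 × log₂(0.1111) = 0.3522
H(X,Y) = 2.3866 bits


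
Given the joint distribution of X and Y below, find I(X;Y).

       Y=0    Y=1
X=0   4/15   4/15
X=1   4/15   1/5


H(X) = 0.9968, H(Y) = 0.9968, H(X,Y) = 1.9899
I(X;Y) = H(X) + H(Y) - H(X,Y) = 0.0037 bits


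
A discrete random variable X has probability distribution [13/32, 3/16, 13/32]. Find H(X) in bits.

H(X) = -Σ p(x) log₂ p(x)
  -13/32 × log₂(13/32) = 0.5279
  -3/16 × log₂(3/16) = 0.4528
  -13/32 × log₂(13/32) = 0.5279
H(X) = 1.5087 bits


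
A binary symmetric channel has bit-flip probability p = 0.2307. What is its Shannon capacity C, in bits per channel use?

For BSC with error probability p:
C = 1 - H(p) where H(p) is binary entropy
H(0.2307) = -0.2307 × log₂(0.2307) - 0.7693 × log₂(0.7693)
H(p) = 0.7792
C = 1 - 0.7792 = 0.2208 bits/use


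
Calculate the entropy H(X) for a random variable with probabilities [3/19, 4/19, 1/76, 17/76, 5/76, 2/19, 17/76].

H(X) = -Σ p(x) log₂ p(x)
  -3/19 × log₂(3/19) = 0.4205
  -4/19 × log₂(4/19) = 0.4732
  -1/76 × log₂(1/76) = 0.0822
  -17/76 × log₂(17/76) = 0.4833
  -5/76 × log₂(5/76) = 0.2583
  -2/19 × log₂(2/19) = 0.3419
  -17/76 × log₂(17/76) = 0.4833
H(X) = 2.5426 bits


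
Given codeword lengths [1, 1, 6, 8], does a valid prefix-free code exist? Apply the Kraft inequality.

Kraft inequality: Σ 2^(-l_i) ≤ 1 for prefix-free code
Calculating: 2^(-1) + 2^(-1) + 2^(-6) + 2^(-8)
= 0.5 + 0.5 + 0.015625 + 0.00390625
= 1.0195
Since 1.0195 > 1, prefix-free code does not exist


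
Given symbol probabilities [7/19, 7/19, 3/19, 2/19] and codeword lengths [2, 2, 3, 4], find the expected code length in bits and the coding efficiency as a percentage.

Average length L = Σ p_i × l_i = 2.3684 bits
Entropy H = 1.8238 bits
Efficiency η = H/L × 100% = 77.01%


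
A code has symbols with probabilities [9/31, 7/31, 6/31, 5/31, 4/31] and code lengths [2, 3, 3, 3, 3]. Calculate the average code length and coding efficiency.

Average length L = Σ p_i × l_i = 2.7097 bits
Entropy H = 2.2671 bits
Efficiency η = H/L × 100% = 83.67%


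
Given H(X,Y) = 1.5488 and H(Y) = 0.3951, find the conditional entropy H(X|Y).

Chain rule: H(X,Y) = H(X|Y) + H(Y)
H(X|Y) = H(X,Y) - H(Y) = 1.5488 - 0.3951 = 1.1537 bits


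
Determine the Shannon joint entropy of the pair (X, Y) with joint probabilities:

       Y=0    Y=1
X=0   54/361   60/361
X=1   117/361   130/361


H(X,Y) = -Σ p(x,y) log₂ p(x,y)
  p(0,0)=54/361: -0.1496 × log₂(0.1496) = 0.4100
  p(0,1)=60/361: -0.1662 × log₂(0.1662) = 0.4303
  p(1,0)=117/361: -0.3241 × log₂(0.3241) = 0.5268
  p(1,1)=130/361: -0.3601 × log₂(0.3601) = 0.5306
H(X,Y) = 1.8977 bits


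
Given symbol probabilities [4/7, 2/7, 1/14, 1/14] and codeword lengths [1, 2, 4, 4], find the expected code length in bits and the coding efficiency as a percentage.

Average length L = Σ p_i × l_i = 1.7143 bits
Entropy H = 1.5216 bits
Efficiency η = H/L × 100% = 88.76%


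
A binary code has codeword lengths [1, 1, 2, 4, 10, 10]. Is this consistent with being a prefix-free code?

Kraft inequality: Σ 2^(-l_i) ≤ 1 for prefix-free code
Calculating: 2^(-1) + 2^(-1) + 2^(-2) + 2^(-4) + 2^(-10) + 2^(-10)
= 0.5 + 0.5 + 0.25 + 0.0625 + 0.0009765625 + 0.0009765625
= 1.3145
Since 1.3145 > 1, prefix-free code does not exist


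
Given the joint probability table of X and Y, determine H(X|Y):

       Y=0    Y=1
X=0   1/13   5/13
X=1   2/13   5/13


H(X|Y) = Σ_y p(y) H(X|Y=y)
  p(Y=0) = 3/13, H(X|Y=0) = 0.9183
  p(Y=1) = 10/13, H(X|Y=1) = 1.0000
H(X|Y) = 0.2308×0.9183 + 0.7692×1.0000 = 0.9811 bits


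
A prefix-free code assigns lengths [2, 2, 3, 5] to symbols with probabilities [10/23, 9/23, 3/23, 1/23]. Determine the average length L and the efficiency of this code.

Average length L = Σ p_i × l_i = 2.2609 bits
Entropy H = 1.6321 bits
Efficiency η = H/L × 100% = 72.19%


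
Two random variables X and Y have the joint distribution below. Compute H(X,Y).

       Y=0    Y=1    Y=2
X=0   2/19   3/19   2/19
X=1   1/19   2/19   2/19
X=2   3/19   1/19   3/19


H(X,Y) = -Σ p(x,y) log₂ p(x,y)
  p(0,0)=2/19: -0.1053 × log₂(0.1053) = 0.3419
  p(0,1)=3/19: -0.1579 × log₂(0.1579) = 0.4205
  p(0,2)=2/19: -0.1053 × log₂(0.1053) = 0.3419
  p(1,0)=1/19: -0.0526 × log₂(0.0526) = 0.2236
  p(1,1)=2/19: -0.1053 × log₂(0.1053) = 0.3419
  p(1,2)=2/19: -0.1053 × log₂(0.1053) = 0.3419
  p(2,0)=3/19: -0.1579 × log₂(0.1579) = 0.4205
  p(2,1)=1/19: -0.0526 × log₂(0.0526) = 0.2236
  p(2,2)=3/19: -0.1579 × log₂(0.1579) = 0.4205
H(X,Y) = 3.0761 bits


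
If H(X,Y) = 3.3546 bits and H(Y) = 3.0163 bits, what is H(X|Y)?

Chain rule: H(X,Y) = H(X|Y) + H(Y)
H(X|Y) = H(X,Y) - H(Y) = 3.3546 - 3.0163 = 0.3383 bits


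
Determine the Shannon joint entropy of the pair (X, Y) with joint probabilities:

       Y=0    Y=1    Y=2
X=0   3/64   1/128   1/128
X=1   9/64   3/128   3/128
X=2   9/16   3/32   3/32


H(X,Y) = -Σ p(x,y) log₂ p(x,y)
  p(0,0)=3/64: -0.0469 × log₂(0.0469) = 0.2070
  p(0,1)=1/128: -0.0078 × log₂(0.0078) = 0.0547
  p(0,2)=1/128: -0.0078 × log₂(0.0078) = 0.0547
  p(1,0)=9/64: -0.1406 × log₂(0.1406) = 0.3980
  p(1,1)=3/128: -0.0234 × log₂(0.0234) = 0.1269
  p(1,2)=3/128: -0.0234 × log₂(0.0234) = 0.1269
  p(2,0)=9/16: -0.5625 × log₂(0.5625) = 0.4669
  p(2,1)=3/32: -0.0938 × log₂(0.0938) = 0.3202
  p(2,2)=3/32: -0.0938 × log₂(0.0938) = 0.3202
H(X,Y) = 2.0754 bits
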